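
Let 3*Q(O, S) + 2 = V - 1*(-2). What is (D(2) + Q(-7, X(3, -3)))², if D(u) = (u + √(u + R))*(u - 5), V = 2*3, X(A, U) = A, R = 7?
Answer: 169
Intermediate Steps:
V = 6
Q(O, S) = 2 (Q(O, S) = -⅔ + (6 - 1*(-2))/3 = -⅔ + (6 + 2)/3 = -⅔ + (⅓)*8 = -⅔ + 8/3 = 2)
D(u) = (-5 + u)*(u + √(7 + u)) (D(u) = (u + √(u + 7))*(u - 5) = (u + √(7 + u))*(-5 + u) = (-5 + u)*(u + √(7 + u)))
(D(2) + Q(-7, X(3, -3)))² = ((2² - 5*2 - 5*√(7 + 2) + 2*√(7 + 2)) + 2)² = ((4 - 10 - 5*√9 + 2*√9) + 2)² = ((4 - 10 - 5*3 + 2*3) + 2)² = ((4 - 10 - 15 + 6) + 2)² = (-15 + 2)² = (-13)² = 169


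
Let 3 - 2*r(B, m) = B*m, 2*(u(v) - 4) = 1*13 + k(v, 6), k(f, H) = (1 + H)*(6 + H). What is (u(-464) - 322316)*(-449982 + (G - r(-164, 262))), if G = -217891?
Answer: 888620331859/4 ≈ 2.2215e+11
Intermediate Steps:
u(v) = 105/2 (u(v) = 4 + (1*13 + (6 + 6² + 7*6))/2 = 4 + (13 + (6 + 36 + 42))/2 = 4 + (13 + 84)/2 = 4 + (½)*97 = 4 + 97/2 = 105/2)
r(B, m) = 3/2 - B*m/2
(u(-464) - 322316)*(-449982 + (G - r(-164, 262))) = (105/2 - 322316)*(-449982 + (-217891 - (3/2 - ½*(-164)*262))) = -644527*(-449982 + (-217891 - (3/2 + 21484)))/2 = -644527*(-449982 + (-217891 - 1*42971/2))/2 = -644527*(-449982 + (-217891 - 42971/2))/2 = -644527*(-449982 - 478753/2)/2 = -644527/2*(-1378717/2) = 888620331859/4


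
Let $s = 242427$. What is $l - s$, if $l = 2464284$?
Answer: $2221857$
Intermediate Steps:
$l - s = 2464284 - 242427 = 2221857$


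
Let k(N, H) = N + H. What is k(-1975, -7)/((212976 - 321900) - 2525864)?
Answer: 991/1317394 ≈ 0.00075224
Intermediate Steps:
k(N, H) = H + N
k(-1975, -7)/((212976 - 321900) - 2525864) = (-7 - 1975)/((212976 - 321900) - 2525864) = -1982/(-108924 - 2525864) = -1982/(-2634788) = -1982*(-1/2634788) = 991/1317394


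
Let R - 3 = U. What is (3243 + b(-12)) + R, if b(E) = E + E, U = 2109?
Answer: 5331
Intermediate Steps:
b(E) = 2*E
R = 2112 (R = 3 + 2109 = 2112)
(3243 + b(-12)) + R = (3243 + 2*(-12)) + 2112 = (3243 - 24) + 2112 = 3219 + 2112 = 5331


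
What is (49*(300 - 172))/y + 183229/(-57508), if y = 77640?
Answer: -1733151173/558115140 ≈ -3.1054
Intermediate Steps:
(49*(300 - 172))/y + 183229/(-57508) = (49*(300 - 172))/77640 + 183229/(-57508) = (49*128)*(1/77640) + 183229*(-1/57508) = 6272*(1/77640) - 183229/57508 = 784/9705 - 183229/57508 = -1733151173/558115140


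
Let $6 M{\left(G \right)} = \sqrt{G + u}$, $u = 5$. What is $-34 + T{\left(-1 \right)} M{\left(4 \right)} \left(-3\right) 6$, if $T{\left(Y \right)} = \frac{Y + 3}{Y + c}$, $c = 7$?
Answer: $-37$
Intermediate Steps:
$T{\left(Y \right)} = \frac{3 + Y}{7 + Y}$ ($T{\left(Y \right)} = \frac{Y + 3}{Y + 7} = \frac{3 + Y}{7 + Y}$)
$M{\left(G \right)} = \frac{\sqrt{5 + G}}{6}$ ($M{\left(G \right)} = \frac{\sqrt{G + 5}}{6} = \frac{\sqrt{5 + G}}{6}$)
$-34 + T{\left(-1 \right)} M{\left(4 \right)} \left(-3\right) 6 = -34 + \frac{3 - 1}{7 - 1} \frac{\sqrt{5 + 4}}{6} \left(-3\right) 6 = -34 + \frac{1}{6} \cdot 2 \frac{\sqrt{9}}{6} \left(-3\right) 6 = -34 + \frac{1}{6} \cdot 2 \cdot \frac{1}{6} \cdot 3 \left(-3\right) 6 = -34 + \frac{\frac{1}{2} \left(-3\right) 6}{3} = -34 + \frac{\left(- \frac{3}{2}\right) 6}{3} = -34 + \frac{1}{3} \left(-9\right) = -34 - 3 = -37$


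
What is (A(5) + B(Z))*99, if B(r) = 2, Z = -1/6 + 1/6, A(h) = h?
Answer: 693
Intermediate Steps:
Z = 0 (Z = -1*⅙ + 1*(⅙) = -⅙ + ⅙ = 0)
(A(5) + B(Z))*99 = (5 + 2)*99 = 7*99 = 693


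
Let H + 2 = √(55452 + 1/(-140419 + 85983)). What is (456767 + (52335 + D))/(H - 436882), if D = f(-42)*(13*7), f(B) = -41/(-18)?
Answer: -36337511940514568/31170201775445235 - 9167567*√41079924231239/93510605326335705 ≈ -1.1664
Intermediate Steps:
f(B) = 41/18 (f(B) = -41*(-1/18) = 41/18)
H = -2 + √41079924231239/27218 (H = -2 + √(55452 + 1/(-140419 + 85983)) = -2 + √(55452 + 1/(-54436)) = -2 + √(55452 - 1/54436) = -2 + √(3018585071/54436) = -2 + √41079924231239/27218 ≈ 233.48)
D = 3731/18 (D = 41*(13*7)/18 = (41/18)*91 = 3731/18 ≈ 207.28)
(456767 + (52335 + D))/(H - 436882) = (456767 + (52335 + 3731/18))/((-2 + √41079924231239/27218) - 436882) = (456767 + 945761/18)/(-436884 + √41079924231239/27218) = 9167567/(18*(-436884 + √41079924231239/27218))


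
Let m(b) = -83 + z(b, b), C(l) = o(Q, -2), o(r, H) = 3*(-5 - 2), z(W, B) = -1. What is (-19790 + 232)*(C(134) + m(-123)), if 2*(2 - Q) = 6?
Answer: 2053590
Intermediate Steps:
Q = -1 (Q = 2 - ½*6 = 2 - 3 = -1)
o(r, H) = -21 (o(r, H) = 3*(-7) = -21)
C(l) = -21
m(b) = -84 (m(b) = -83 - 1 = -84)
(-19790 + 232)*(C(134) + m(-123)) = (-19790 + 232)*(-21 - 84) = -19558*(-105) = 2053590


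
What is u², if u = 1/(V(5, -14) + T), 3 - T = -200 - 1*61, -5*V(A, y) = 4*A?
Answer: 1/67600 ≈ 1.4793e-5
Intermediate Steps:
V(A, y) = -4*A/5
T = 264 (T = 3 - (-200 - 1*61) = 3 - (-200 - 61) = 3 - 1*(-261) = 3 + 261 = 264)
u = 1/260 (u = 1/(-⅘*5 + 264) = 1/(-4 + 264) = 1/260 ≈ 0.0038462)
u² = (1/260)² = 1/67600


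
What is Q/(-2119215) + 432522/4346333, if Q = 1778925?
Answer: -454346221453/614054272573 ≈ -0.73991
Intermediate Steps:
Q/(-2119215) + 432522/4346333 = 1778925/(-2119215) + 432522/4346333 = 1778925*(-1/2119215) + 432522*(1/4346333) = -118595/141281 + 432522/4346333 = -454346221453/614054272573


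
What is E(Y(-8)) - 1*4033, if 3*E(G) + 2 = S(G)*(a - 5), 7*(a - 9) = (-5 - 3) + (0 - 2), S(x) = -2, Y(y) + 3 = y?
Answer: -84743/21 ≈ -4035.4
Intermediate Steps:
Y(y) = -3 + y
a = 53/7 (a = 9 + ((-5 - 3) + (0 - 2))/7 = 9 + (-8 - 2)/7 = 9 + (⅐)*(-10) = 9 - 10/7 = 53/7 ≈ 7.5714)
E(G) = -50/21 (E(G) = -⅔ + (-2*(53/7 - 5))/3 = -⅔ + (-2*18/7)/3 = -⅔ + (⅓)*(-36/7) = -⅔ - 12/7 = -50/21)
E(Y(-8)) - 1*4033 = -50/21 - 1*4033 = -50/21 - 4033 = -84743/21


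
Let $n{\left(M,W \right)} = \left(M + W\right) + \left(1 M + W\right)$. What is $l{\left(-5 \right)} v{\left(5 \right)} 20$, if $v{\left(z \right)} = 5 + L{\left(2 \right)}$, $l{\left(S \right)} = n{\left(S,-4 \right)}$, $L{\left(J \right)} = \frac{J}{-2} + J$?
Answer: $-2160$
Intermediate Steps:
$n{\left(M,W \right)} = 2 M + 2 W$ ($n{\left(M,W \right)} = \left(M + W\right) + \left(M + W\right) = 2 M + 2 W$)
$L{\left(J \right)} = \frac{J}{2}$ ($L{\left(J \right)} = - \frac{J}{2} + J = \frac{J}{2}$)
$l{\left(S \right)} = -8 + 2 S$ ($l{\left(S \right)} = 2 S + 2 \left(-4\right) = 2 S - 8 = -8 + 2 S$)
$v{\left(z \right)} = 6$ ($v{\left(z \right)} = 5 + \frac{1}{2} \cdot 2 = 5 + 1 = 6$)
$l{\left(-5 \right)} v{\left(5 \right)} 20 = \left(-8 + 2 \left(-5\right)\right) 6 \cdot 20 = \left(-8 - 10\right) 6 \cdot 20 = \left(-18\right) 6 \cdot 20 = \left(-108\right) 20 = -2160$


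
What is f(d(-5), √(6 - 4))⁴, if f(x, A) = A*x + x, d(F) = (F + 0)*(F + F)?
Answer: 106250000 + 75000000*√2 ≈ 2.1232e+8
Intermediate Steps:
d(F) = 2*F² (d(F) = F*(2*F) = 2*F²)
f(x, A) = x + A*x
f(d(-5), √(6 - 4))⁴ = ((2*(-5)²)*(1 + √(6 - 4)))⁴ = ((2*25)*(1 + √2))⁴ = (50*(1 + √2))⁴ = (50 + 50*√2)⁴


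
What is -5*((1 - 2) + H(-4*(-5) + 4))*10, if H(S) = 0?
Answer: 50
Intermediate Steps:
-5*((1 - 2) + H(-4*(-5) + 4))*10 = -5*((1 - 2) + 0)*10 = -5*(-1 + 0)*10 = -5*(-1)*10 = 5*10 = 50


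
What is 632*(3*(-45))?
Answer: -85320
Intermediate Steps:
632*(3*(-45)) = 632*(-135) = -85320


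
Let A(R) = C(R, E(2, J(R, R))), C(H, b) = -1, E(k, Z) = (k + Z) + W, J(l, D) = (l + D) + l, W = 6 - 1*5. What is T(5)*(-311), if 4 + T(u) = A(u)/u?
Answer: 6531/5 ≈ 1306.2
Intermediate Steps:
W = 1 (W = 6 - 5 = 1)
J(l, D) = D + 2*l (J(l, D) = (D + l) + l = D + 2*l)
E(k, Z) = 1 + Z + k (E(k, Z) = (k + Z) + 1 = (Z + k) + 1 = 1 + Z + k)
A(R) = -1
T(u) = -4 - 1/u
T(5)*(-311) = (-4 - 1/5)*(-311) = (-4 - 1*⅕)*(-311) = (-4 - ⅕)*(-311) = -21/5*(-311) = 6531/5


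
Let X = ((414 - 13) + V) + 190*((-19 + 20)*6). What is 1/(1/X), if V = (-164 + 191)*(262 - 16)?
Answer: 8183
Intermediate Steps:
V = 6642 (V = 27*246 = 6642)
X = 8183 (X = ((414 - 13) + 6642) + 190*((-19 + 20)*6) = (401 + 6642) + 190*(1*6) = 7043 + 190*6 = 7043 + 1140 = 8183)
1/(1/X) = 1/(1/8183) = 8183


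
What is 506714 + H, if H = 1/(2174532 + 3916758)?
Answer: 3086541921061/6091290 ≈ 5.0671e+5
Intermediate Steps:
H = 1/6091290 ≈ 1.6417e-7
506714 + H = 506714 + 1/6091290 = 3086541921061/6091290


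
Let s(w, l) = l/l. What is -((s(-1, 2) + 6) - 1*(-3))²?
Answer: -100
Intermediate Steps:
s(w, l) = 1
-((s(-1, 2) + 6) - 1*(-3))² = -((1 + 6) - 1*(-3))² = -(7 + 3)² = -1*10² = -1*100 = -100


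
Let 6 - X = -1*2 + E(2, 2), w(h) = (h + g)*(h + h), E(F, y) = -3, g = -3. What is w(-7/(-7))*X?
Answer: -44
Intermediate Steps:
w(h) = 2*h*(-3 + h) (w(h) = (h - 3)*(h + h) = (-3 + h)*(2*h) = 2*h*(-3 + h))
X = 11 (X = 6 - (-1*2 - 3) = 6 - (-2 - 3) = 6 - 1*(-5) = 6 + 5 = 11)
w(-7/(-7))*X = (2*(-7/(-7))*(-3 - 7/(-7)))*11 = (2*(-7*(-⅐))*(-3 - 7*(-⅐)))*11 = (2*1*(-3 + 1))*11 = (2*1*(-2))*11 = -4*11 = -44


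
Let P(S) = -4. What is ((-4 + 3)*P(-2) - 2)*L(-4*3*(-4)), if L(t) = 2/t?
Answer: 1/12 ≈ 0.083333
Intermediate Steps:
((-4 + 3)*P(-2) - 2)*L(-4*3*(-4)) = ((-4 + 3)*(-4) - 2)*(2/((-4*3*(-4)))) = (-1*(-4) - 2)*(2/((-12*(-4)))) = (4 - 2)*(2/48) = 2*(2*(1/48)) = 2*(1/24) = 1/12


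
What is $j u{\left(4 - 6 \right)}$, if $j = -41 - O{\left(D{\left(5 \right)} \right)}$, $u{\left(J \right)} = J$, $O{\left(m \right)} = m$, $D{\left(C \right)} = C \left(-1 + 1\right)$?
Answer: $82$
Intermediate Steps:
$D{\left(C \right)} = 0$ ($D{\left(C \right)} = C 0 = 0$)
$j = -41$ ($j = -41 - 0 = -41 + 0 = -41$)
$j u{\left(4 - 6 \right)} = - 41 \left(4 - 6\right) = \left(-41\right) \left(-2\right) = 82$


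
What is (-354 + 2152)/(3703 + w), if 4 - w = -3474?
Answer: 1798/7181 ≈ 0.25038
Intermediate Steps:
w = 3478 (w = 4 - 1*(-3474) = 4 + 3474 = 3478)
(-354 + 2152)/(3703 + w) = (-354 + 2152)/(3703 + 3478) = 1798/7181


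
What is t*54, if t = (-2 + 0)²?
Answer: 216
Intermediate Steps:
t = 4 (t = (-2)² = 4)
t*54 = 4*54 = 216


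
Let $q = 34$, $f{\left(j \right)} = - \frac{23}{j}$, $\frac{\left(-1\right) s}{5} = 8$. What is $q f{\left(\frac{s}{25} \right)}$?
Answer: $\frac{1955}{4} \approx 488.75$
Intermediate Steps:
$s = -40$ ($s = \left(-5\right) 8 = -40$)
$q f{\left(\frac{s}{25} \right)} = 34 \left(- \frac{23}{\left(-40\right) \frac{1}{25}}\right) = 34 \left(- \frac{23}{- \frac{8}{5}}\right) = 34 \left(\left(-23\right) \left(- \frac{5}{8}\right)\right) = 34 \cdot \frac{115}{8} = \frac{1955}{4}$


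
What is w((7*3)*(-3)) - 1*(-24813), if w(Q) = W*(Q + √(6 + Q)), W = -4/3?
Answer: 24897 - 4*I*√57/3 ≈ 24897.0 - 10.066*I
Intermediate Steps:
W = -4/3 (W = -4*⅓ = -4/3 ≈ -1.3333)
w(Q) = -4*Q/3 - 4*√(6 + Q)/3 (w(Q) = -4*(Q + √(6 + Q))/3 = -4*Q/3 - 4*√(6 + Q)/3)
w((7*3)*(-3)) - 1*(-24813) = (-4*7*3*(-3)/3 - 4*√(6 + (7*3)*(-3))/3) - 1*(-24813) = (-28*(-3) - 4*√(6 + 21*(-3))/3) + 24813 = (-4/3*(-63) - 4*√(6 - 63)/3) + 24813 = (84 - 4*I*√57/3) + 24813 = 24897 - 4*I*√57/3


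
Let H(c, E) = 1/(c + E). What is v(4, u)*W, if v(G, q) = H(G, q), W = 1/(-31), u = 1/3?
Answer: -3/403 ≈ -0.0074442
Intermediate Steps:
u = ⅓ (u = 1*(⅓) = ⅓ ≈ 0.33333)
W = -1/31 ≈ -0.032258
H(c, E) = 1/(E + c)
v(G, q) = 1/(G + q) (v(G, q) = 1/(q + G) = 1/(G + q))
v(4, u)*W = -1/31/(4 + ⅓) = -1/31/(13/3) = (3/13)*(-1/31) = -3/403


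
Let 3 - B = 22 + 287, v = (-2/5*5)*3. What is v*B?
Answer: 1836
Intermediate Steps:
v = -6 (v = (-2*1/5*5)*3 = -2/5*5*3 = -2*3 = -6)
B = -306 (B = 3 - (22 + 287) = 3 - 1*309 = 3 - 309 = -306)
v*B = -6*(-306) = 1836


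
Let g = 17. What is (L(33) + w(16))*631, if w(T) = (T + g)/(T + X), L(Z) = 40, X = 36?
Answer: 1333303/52 ≈ 25640.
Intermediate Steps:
w(T) = (17 + T)/(36 + T) (w(T) = (T + 17)/(T + 36) = (17 + T)/(36 + T))
(L(33) + w(16))*631 = (40 + (17 + 16)/(36 + 16))*631 = (40 + 33/52)*631 = (2113/52)*631 = 1333303/52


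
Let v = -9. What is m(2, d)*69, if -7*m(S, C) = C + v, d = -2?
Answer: 759/7 ≈ 108.43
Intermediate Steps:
m(S, C) = 9/7 - C/7 (m(S, C) = -(C - 9)/7 = -(-9 + C)/7 = 9/7 - C/7)
m(2, d)*69 = (9/7 - ⅐*(-2))*69 = (9/7 + 2/7)*69 = (11/7)*69 = 759/7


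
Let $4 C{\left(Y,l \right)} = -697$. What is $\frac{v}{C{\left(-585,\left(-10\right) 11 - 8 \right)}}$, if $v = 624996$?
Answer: $- \frac{2499984}{697} \approx -3586.8$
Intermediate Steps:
$C{\left(Y,l \right)} = - \frac{697}{4}$ ($C{\left(Y,l \right)} = \frac{1}{4} \left(-697\right) = - \frac{697}{4}$)
$\frac{v}{C{\left(-585,\left(-10\right) 11 - 8 \right)}} = \frac{624996}{- \frac{697}{4}} = 624996 \left(- \frac{4}{697}\right) = - \frac{2499984}{697}$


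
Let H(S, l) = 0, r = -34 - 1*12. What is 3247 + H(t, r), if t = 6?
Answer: 3247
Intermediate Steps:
r = -46 (r = -34 - 12 = -46)
3247 + H(t, r) = 3247 + 0 = 3247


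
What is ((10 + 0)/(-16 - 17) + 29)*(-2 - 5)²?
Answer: 46403/33 ≈ 1406.2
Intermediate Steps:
((10 + 0)/(-16 - 17) + 29)*(-2 - 5)² = (10/(-33) + 29)*(-7)² = (10*(-1/33) + 29)*49 = (-10/33 + 29)*49 = (947/33)*49 = 46403/33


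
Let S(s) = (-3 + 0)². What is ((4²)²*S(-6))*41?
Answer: 94464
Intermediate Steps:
S(s) = 9 (S(s) = (-3)² = 9)
((4²)²*S(-6))*41 = ((4²)²*9)*41 = (16²*9)*41 = (256*9)*41 = 2304*41 = 94464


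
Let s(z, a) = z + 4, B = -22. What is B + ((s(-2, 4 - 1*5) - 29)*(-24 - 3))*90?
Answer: 65588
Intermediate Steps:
s(z, a) = 4 + z
B + ((s(-2, 4 - 1*5) - 29)*(-24 - 3))*90 = -22 + (((4 - 2) - 29)*(-24 - 3))*90 = -22 + ((2 - 29)*(-27))*90 = -22 - 27*(-27)*90 = -22 + 729*90 = -22 + 65610 = 65588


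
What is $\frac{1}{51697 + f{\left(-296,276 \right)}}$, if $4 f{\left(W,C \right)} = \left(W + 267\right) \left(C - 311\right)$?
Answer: $\frac{4}{207803} \approx 1.9249 \cdot 10^{-5}$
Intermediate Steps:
$f{\left(W,C \right)} = \frac{\left(-311 + C\right) \left(267 + W\right)}{4}$ ($f{\left(W,C \right)} = \frac{\left(W + 267\right) \left(C - 311\right)}{4} = \frac{\left(267 + W\right) \left(-311 + C\right)}{4} = \frac{\left(-311 + C\right) \left(267 + W\right)}{4}$)
$\frac{1}{51697 + f{\left(-296,276 \right)}} = \frac{1}{51697 + \left(- \frac{83037}{4} - -23014 + \frac{267}{4} \cdot 276 + \frac{1}{4} \cdot 276 \left(-296\right)\right)} = \frac{1}{51697 + \left(- \frac{83037}{4} + 23014 + 18423 - 20424\right)} = \frac{1}{51697 + \frac{1015}{4}} = \frac{1}{\frac{207803}{4}} = \frac{4}{207803}$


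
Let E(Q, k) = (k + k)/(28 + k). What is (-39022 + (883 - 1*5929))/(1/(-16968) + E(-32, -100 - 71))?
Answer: -106927652832/5802913 ≈ -18427.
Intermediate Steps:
E(Q, k) = 2*k/(28 + k) (E(Q, k) = (2*k)/(28 + k) = 2*k/(28 + k))
(-39022 + (883 - 1*5929))/(1/(-16968) + E(-32, -100 - 71)) = (-39022 + (883 - 1*5929))/(1/(-16968) + 2*(-100 - 71)/(28 + (-100 - 71))) = (-39022 + (883 - 5929))/(-1/16968 + 2*(-171)/(28 - 171)) = (-39022 - 5046)/(-1/16968 + 2*(-171)/(-143)) = -44068/(-1/16968 + 2*(-171)*(-1/143)) = -44068/(-1/16968 + 342/143) = -44068/5802913/2426424 = -44068*2426424/5802913 = -106927652832/5802913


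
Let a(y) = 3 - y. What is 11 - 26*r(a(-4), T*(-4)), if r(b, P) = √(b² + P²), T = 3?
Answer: 11 - 26*√193 ≈ -350.20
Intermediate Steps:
r(b, P) = √(P² + b²)
11 - 26*r(a(-4), T*(-4)) = 11 - 26*√((3*(-4))² + (3 - 1*(-4))²) = 11 - 26*√((-12)² + (3 + 4)²) = 11 - 26*√(144 + 7²) = 11 - 26*√(144 + 49) = 11 - 26*√193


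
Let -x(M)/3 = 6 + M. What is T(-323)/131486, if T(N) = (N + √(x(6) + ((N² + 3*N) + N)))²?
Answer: (323 - √103001)²/131486 ≈ 3.2347e-5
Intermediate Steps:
x(M) = -18 - 3*M (x(M) = -3*(6 + M) = -18 - 3*M)
T(N) = (N + √(-36 + N² + 4*N))² (T(N) = (N + √((-18 - 3*6) + ((N² + 3*N) + N)))² = (N + √((-18 - 18) + (N² + 4*N)))² = (N + √(-36 + (N² + 4*N)))² = (N + √(-36 + N² + 4*N))²)
T(-323)/131486 = (-323 + √(-36 + (-323)² + 4*(-323)))²/131486 = (-323 + √(-36 + 104329 - 1292))²*(1/131486) = (-323 + √103001)²*(1/131486) = (-323 + √103001)²/131486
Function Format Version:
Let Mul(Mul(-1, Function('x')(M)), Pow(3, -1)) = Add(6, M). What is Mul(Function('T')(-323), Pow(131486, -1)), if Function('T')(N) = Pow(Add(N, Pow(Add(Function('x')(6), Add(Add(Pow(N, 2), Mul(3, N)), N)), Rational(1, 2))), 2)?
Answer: Mul(Rational(1, 131486), Pow(Add(323, Mul(-1, Pow(103001, Rational(1, 2)))), 2)) ≈ 3.2347e-5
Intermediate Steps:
Function('x')(M) = Add(-18, Mul(-3, M)) (Function('x')(M) = Mul(-3, Add(6, M)) = Add(-18, Mul(-3, M)))
Function('T')(N) = Pow(Add(N, Pow(Add(-36, Pow(N, 2), Mul(4, N)), Rational(1, 2))), 2) (Function('T')(N) = Pow(Add(N, Pow(Add(Add(-18, Mul(-3, 6)), Add(Add(Pow(N, 2), Mul(3, N)), N)), Rational(1, 2))), 2) = Pow(Add(N, Pow(Add(Add(-18, -18), Add(Pow(N, 2), Mul(4, N))), Rational(1, 2))), 2) = Pow(Add(N, Pow(Add(-36, Add(Pow(N, 2), Mul(4, N))), Rational(1, 2))), 2) = Pow(Add(N, Pow(Add(-36, Pow(N, 2), Mul(4, N)), Rational(1, 2))), 2))
Mul(Function('T')(-323), Pow(131486, -1)) = Mul(Pow(Add(-323, Pow(Add(-36, Pow(-323, 2), Mul(4, -323)), Rational(1, 2))), 2), Pow(131486, -1)) = Mul(Pow(Add(-323, Pow(Add(-36, 104329, -1292), Rational(1, 2))), 2), Rational(1, 131486)) = Mul(Pow(Add(-323, Pow(103001, Rational(1, 2))), 2), Rational(1, 131486)) = Mul(Rational(1, 131486), Pow(Add(-323, Pow(103001, Rational(1, 2))), 2))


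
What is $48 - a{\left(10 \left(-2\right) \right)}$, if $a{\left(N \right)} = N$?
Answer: $68$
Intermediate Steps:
$48 - a{\left(10 \left(-2\right) \right)} = 48 - 10 \left(-2\right) = 48 - -20 = 48 + 20 = 68$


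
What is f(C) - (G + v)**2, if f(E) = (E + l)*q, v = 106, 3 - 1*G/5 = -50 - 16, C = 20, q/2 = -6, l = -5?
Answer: -203581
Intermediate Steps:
q = -12 (q = 2*(-6) = -12)
G = 345 (G = 15 - 5*(-50 - 16) = 15 - 5*(-66) = 15 + 330 = 345)
f(E) = 60 - 12*E (f(E) = (E - 5)*(-12) = (-5 + E)*(-12) = 60 - 12*E)
f(C) - (G + v)**2 = (60 - 12*20) - (345 + 106)**2 = (60 - 240) - 1*451**2 = -180 - 1*203401 = -180 - 203401 = -203581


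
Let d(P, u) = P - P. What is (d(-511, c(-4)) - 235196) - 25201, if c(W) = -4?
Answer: -260397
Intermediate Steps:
d(P, u) = 0
(d(-511, c(-4)) - 235196) - 25201 = (0 - 235196) - 25201 = -235196 - 25201 = -260397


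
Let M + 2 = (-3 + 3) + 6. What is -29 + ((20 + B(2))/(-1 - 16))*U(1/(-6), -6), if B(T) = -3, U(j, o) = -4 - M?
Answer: -21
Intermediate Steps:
M = 4 (M = -2 + ((-3 + 3) + 6) = -2 + (0 + 6) = -2 + 6 = 4)
U(j, o) = -8 (U(j, o) = -4 - 1*4 = -4 - 4 = -8)
-29 + ((20 + B(2))/(-1 - 16))*U(1/(-6), -6) = -29 + ((20 - 3)/(-1 - 16))*(-8) = -29 + (17/(-17))*(-8) = -29 + (17*(-1/17))*(-8) = -29 - 1*(-8) = -29 + 8 = -21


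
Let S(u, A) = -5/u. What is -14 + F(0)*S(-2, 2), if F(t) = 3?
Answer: -13/2 ≈ -6.5000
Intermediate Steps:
-14 + F(0)*S(-2, 2) = -14 + 3*(-5/(-2)) = -14 + 3*(-5*(-1/2)) = -14 + 3*(5/2) = -14 + 15/2 = -13/2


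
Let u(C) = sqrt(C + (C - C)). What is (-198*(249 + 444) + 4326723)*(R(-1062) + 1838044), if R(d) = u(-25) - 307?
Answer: 7699215701133 + 20947545*I ≈ 7.6992e+12 + 2.0948e+7*I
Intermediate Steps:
u(C) = sqrt(C) (u(C) = sqrt(C + 0) = sqrt(C))
R(d) = -307 + 5*I (R(d) = sqrt(-25) - 307 = 5*I - 307 = -307 + 5*I)
(-198*(249 + 444) + 4326723)*(R(-1062) + 1838044) = (-198*(249 + 444) + 4326723)*((-307 + 5*I) + 1838044) = (-198*693 + 4326723)*(1837737 + 5*I) = (-137214 + 4326723)*(1837737 + 5*I) = 4189509*(1837737 + 5*I) = 7699215701133 + 20947545*I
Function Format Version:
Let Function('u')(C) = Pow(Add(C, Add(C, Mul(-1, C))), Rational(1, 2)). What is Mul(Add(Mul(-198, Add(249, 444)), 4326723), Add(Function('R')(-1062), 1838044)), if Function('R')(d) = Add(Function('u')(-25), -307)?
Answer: Add(7699215701133, Mul(20947545, I)) ≈ Add(7.6992e+12, Mul(2.0948e+7, I))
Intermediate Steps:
Function('u')(C) = Pow(C, Rational(1, 2)) (Function('u')(C) = Pow(Add(C, 0), Rational(1, 2)) = Pow(C, Rational(1, 2)))
Function('R')(d) = Add(-307, Mul(5, I)) (Function('R')(d) = Add(Pow(-25, Rational(1, 2)), -307) = Add(Mul(5, I), -307) = Add(-307, Mul(5, I)))
Mul(Add(Mul(-198, Add(249, 444)), 4326723), Add(Function('R')(-1062), 1838044)) = Mul(Add(Mul(-198, Add(249, 444)), 4326723), Add(Add(-307, Mul(5, I)), 1838044)) = Mul(Add(Mul(-198, 693), 4326723), Add(1837737, Mul(5, I))) = Mul(Add(-137214, 4326723), Add(1837737, Mul(5, I))) = Mul(4189509, Add(1837737, Mul(5, I))) = Add(7699215701133, Mul(20947545, I))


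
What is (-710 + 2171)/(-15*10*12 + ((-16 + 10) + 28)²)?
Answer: -1461/1316 ≈ -1.1102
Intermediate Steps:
(-710 + 2171)/(-15*10*12 + ((-16 + 10) + 28)²) = 1461/(-150*12 + (-6 + 28)²) = 1461/(-1800 + 22²) = 1461/(-1800 + 484) = 1461/(-1316) = 1461*(-1/1316) = -1461/1316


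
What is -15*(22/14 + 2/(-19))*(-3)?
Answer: 8775/133 ≈ 65.977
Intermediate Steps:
-15*(22/14 + 2/(-19))*(-3) = -15*(22*(1/14) + 2*(-1/19))*(-3) = -15*(11/7 - 2/19)*(-3) = -15*195/133*(-3) = -2925/133*(-3) = 8775/133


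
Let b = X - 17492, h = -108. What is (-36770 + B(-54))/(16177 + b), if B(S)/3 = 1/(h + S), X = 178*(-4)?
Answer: 1985581/109458 ≈ 18.140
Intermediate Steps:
X = -712
B(S) = 3/(-108 + S)
b = -18204 (b = -712 - 17492 = -18204)
(-36770 + B(-54))/(16177 + b) = (-36770 + 3/(-108 - 54))/(16177 - 18204) = (-36770 + 3/(-162))/(-2027) = (-36770 + 3*(-1/162))*(-1/2027) = (-36770 - 1/54)*(-1/2027) = -1985581/54*(-1/2027) = 1985581/109458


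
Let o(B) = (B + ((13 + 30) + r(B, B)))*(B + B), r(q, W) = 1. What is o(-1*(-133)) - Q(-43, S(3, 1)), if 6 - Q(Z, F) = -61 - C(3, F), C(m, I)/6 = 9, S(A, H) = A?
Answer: 46961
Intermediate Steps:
C(m, I) = 54 (C(m, I) = 6*9 = 54)
Q(Z, F) = 121 (Q(Z, F) = 6 - (-61 - 1*54) = 6 - (-61 - 54) = 6 - 1*(-115) = 6 + 115 = 121)
o(B) = 2*B*(44 + B) (o(B) = (B + ((13 + 30) + 1))*(B + B) = (B + (43 + 1))*(2*B) = (B + 44)*(2*B) = (44 + B)*(2*B) = 2*B*(44 + B))
o(-1*(-133)) - Q(-43, S(3, 1)) = 2*(-1*(-133))*(44 - 1*(-133)) - 1*121 = 2*133*(44 + 133) - 121 = 2*133*177 - 121 = 47082 - 121 = 46961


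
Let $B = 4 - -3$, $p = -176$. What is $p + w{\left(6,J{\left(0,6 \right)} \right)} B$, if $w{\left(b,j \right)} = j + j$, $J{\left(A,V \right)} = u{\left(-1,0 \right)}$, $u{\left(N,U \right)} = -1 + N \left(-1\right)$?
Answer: $-176$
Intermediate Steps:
$u{\left(N,U \right)} = -1 - N$
$J{\left(A,V \right)} = 0$ ($J{\left(A,V \right)} = -1 - -1 = -1 + 1 = 0$)
$w{\left(b,j \right)} = 2 j$
$B = 7$ ($B = 4 + 3 = 7$)
$p + w{\left(6,J{\left(0,6 \right)} \right)} B = -176 + 2 \cdot 0 \cdot 7 = -176 + 0 \cdot 7 = -176 + 0 = -176$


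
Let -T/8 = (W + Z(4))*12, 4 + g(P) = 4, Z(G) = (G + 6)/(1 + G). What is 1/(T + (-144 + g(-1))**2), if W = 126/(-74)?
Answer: 37/766176 ≈ 4.8292e-5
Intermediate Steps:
Z(G) = (6 + G)/(1 + G)
g(P) = 0 (g(P) = -4 + 4 = 0)
W = -63/37 (W = 126*(-1/74) = -63/37 ≈ -1.7027)
T = -1056/37 (T = -8*(-63/37 + (6 + 4)/(1 + 4))*12 = -8*(-63/37 + 10/5)*12 = -8*(-63/37 + (1/5)*10)*12 = -8*(-63/37 + 2)*12 = -88*12/37 = -8*132/37 = -1056/37 ≈ -28.541)
1/(T + (-144 + g(-1))**2) = 1/(-1056/37 + (-144 + 0)**2) = 1/(-1056/37 + (-144)**2) = 1/(-1056/37 + 20736) = 1/(766176/37) = 37/766176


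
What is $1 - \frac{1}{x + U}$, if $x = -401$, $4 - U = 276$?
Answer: $\frac{674}{673} \approx 1.0015$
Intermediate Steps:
$U = -272$ ($U = 4 - 276 = -272$)
$1 - \frac{1}{x + U} = 1 - \frac{1}{-401 - 272} = 1 - \frac{1}{-673} = 1 - - \frac{1}{673} = 1 + \frac{1}{673} = \frac{674}{673}$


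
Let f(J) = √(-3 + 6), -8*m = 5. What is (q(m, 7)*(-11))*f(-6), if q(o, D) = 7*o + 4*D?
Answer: -2079*√3/8 ≈ -450.12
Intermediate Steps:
m = -5/8 (m = -⅛*5 = -5/8 ≈ -0.62500)
f(J) = √3
q(o, D) = 4*D + 7*o
(q(m, 7)*(-11))*f(-6) = ((4*7 + 7*(-5/8))*(-11))*√3 = ((28 - 35/8)*(-11))*√3 = ((189/8)*(-11))*√3 = -2079*√3/8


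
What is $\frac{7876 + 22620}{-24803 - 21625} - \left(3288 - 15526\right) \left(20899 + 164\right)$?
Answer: $\frac{2991924705734}{11607} \approx 2.5777 \cdot 10^{8}$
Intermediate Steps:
$\frac{7876 + 22620}{-24803 - 21625} - \left(3288 - 15526\right) \left(20899 + 164\right) = \frac{30496}{-46428} - \left(-12238\right) 21063 = 30496 \left(- \frac{1}{46428}\right) - -257768994 = - \frac{7624}{11607} + 257768994 = \frac{2991924705734}{11607}$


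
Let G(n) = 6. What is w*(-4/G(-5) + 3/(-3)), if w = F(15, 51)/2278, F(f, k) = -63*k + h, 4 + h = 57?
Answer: 7900/3417 ≈ 2.3120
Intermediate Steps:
h = 53 (h = -4 + 57 = 53)
F(f, k) = 53 - 63*k (F(f, k) = -63*k + 53 = 53 - 63*k)
w = -1580/1139 (w = (53 - 63*51)/2278 = (53 - 3213)*(1/2278) = -3160*1/2278 = -1580/1139 ≈ -1.3872)
w*(-4/G(-5) + 3/(-3)) = -1580*(-4/6 + 3/(-3))/1139 = -1580*(-4*⅙ + 3*(-⅓))/1139 = -1580*(-⅔ - 1)/1139 = -1580/1139*(-5/3) = 7900/3417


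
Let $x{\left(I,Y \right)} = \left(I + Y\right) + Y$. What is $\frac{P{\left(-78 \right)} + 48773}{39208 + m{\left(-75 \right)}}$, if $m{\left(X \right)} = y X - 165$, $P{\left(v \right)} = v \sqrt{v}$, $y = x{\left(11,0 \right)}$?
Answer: $\frac{48773}{38218} - \frac{39 i \sqrt{78}}{19109} \approx 1.2762 - 0.018025 i$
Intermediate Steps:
$x{\left(I,Y \right)} = I + 2 Y$
$y = 11$ ($y = 11 + 2 \cdot 0 = 11 + 0 = 11$)
$P{\left(v \right)} = v^{\frac{3}{2}}$
$m{\left(X \right)} = -165 + 11 X$ ($m{\left(X \right)} = 11 X - 165 = -165 + 11 X$)
$\frac{P{\left(-78 \right)} + 48773}{39208 + m{\left(-75 \right)}} = \frac{\left(-78\right)^{\frac{3}{2}} + 48773}{39208 + \left(-165 + 11 \left(-75\right)\right)} = \frac{- 78 i \sqrt{78} + 48773}{39208 - 990} = \frac{48773 - 78 i \sqrt{78}}{39208 - 990} = \frac{48773 - 78 i \sqrt{78}}{38218} = \left(48773 - 78 i \sqrt{78}\right) \frac{1}{38218} = \frac{48773}{38218} - \frac{39 i \sqrt{78}}{19109}$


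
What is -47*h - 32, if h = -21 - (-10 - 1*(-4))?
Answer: 673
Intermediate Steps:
h = -15 (h = -21 - (-10 + 4) = -21 - 1*(-6) = -21 + 6 = -15)
-47*h - 32 = -47*(-15) - 32 = 705 - 32 = 673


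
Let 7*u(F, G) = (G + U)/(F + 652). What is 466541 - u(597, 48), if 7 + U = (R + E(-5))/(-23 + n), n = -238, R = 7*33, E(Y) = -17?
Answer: 1064610627856/2281923 ≈ 4.6654e+5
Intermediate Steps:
R = 231
U = -2041/261 (U = -7 + (231 - 17)/(-23 - 238) = -7 + 214/(-261) = -7 + 214*(-1/261) = -7 - 214/261 = -2041/261 ≈ -7.8199)
u(F, G) = (-2041/261 + G)/(7*(652 + F)) (u(F, G) = ((G - 2041/261)/(F + 652))/7 = ((-2041/261 + G)/(652 + F))/7 = (-2041/261 + G)/(7*(652 + F)))
466541 - u(597, 48) = 466541 - (-2041 + 261*48)/(1827*(652 + 597)) = 466541 - (-2041 + 12528)/(1827*1249) = 466541 - 10487/(1827*1249) = 466541 - 1*10487/2281923 = 466541 - 10487/2281923 = 1064610627856/2281923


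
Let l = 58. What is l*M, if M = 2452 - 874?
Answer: 91524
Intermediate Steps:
M = 1578
l*M = 58*1578 = 91524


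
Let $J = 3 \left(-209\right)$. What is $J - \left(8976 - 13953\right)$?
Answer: $4350$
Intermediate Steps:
$J = -627$
$J - \left(8976 - 13953\right) = -627 - \left(8976 - 13953\right) = -627 - -4977 = -627 + 4977 = 4350$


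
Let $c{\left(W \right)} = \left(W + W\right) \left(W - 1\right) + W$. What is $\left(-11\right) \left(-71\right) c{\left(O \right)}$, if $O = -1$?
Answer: $2343$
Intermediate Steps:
$c{\left(W \right)} = W + 2 W \left(-1 + W\right)$ ($c{\left(W \right)} = 2 W \left(-1 + W\right) + W = W + 2 W \left(-1 + W\right)$)
$\left(-11\right) \left(-71\right) c{\left(O \right)} = \left(-11\right) \left(-71\right) \left(- (-1 + 2 \left(-1\right))\right) = 781 \left(- (-1 - 2)\right) = 781 \left(\left(-1\right) \left(-3\right)\right) = 781 \cdot 3 = 2343$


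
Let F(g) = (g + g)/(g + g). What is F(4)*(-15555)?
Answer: -15555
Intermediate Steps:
F(g) = 1 (F(g) = (2*g)/((2*g)) = (2*g)*(1/(2*g)) = 1)
F(4)*(-15555) = 1*(-15555) = -15555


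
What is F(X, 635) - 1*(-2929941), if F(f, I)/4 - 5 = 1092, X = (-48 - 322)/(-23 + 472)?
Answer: 2934329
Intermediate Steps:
X = -370/449 ≈ -0.82405
F(f, I) = 4388 (F(f, I) = 20 + 4*1092 = 20 + 4368 = 4388)
F(X, 635) - 1*(-2929941) = 4388 - 1*(-2929941) = 4388 + 2929941 = 2934329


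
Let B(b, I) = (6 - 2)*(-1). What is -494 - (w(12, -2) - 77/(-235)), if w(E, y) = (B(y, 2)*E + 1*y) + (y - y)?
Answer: -104417/235 ≈ -444.33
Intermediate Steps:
B(b, I) = -4 (B(b, I) = 4*(-1) = -4)
w(E, y) = y - 4*E (w(E, y) = (-4*E + 1*y) + (y - y) = (-4*E + y) + 0 = (y - 4*E) + 0 = y - 4*E)
-494 - (w(12, -2) - 77/(-235)) = -494 - ((-2 - 4*12) - 77/(-235)) = -494 - ((-2 - 48) - 77*(-1/235)) = -494 - (-50 + 77/235) = -494 - 1*(-11673/235) = -494 + 11673/235 = -104417/235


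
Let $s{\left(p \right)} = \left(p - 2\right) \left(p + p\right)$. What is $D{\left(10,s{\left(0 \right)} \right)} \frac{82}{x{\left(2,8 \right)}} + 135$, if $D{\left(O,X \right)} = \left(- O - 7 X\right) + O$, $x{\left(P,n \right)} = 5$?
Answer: $135$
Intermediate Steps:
$s{\left(p \right)} = 2 p \left(-2 + p\right)$ ($s{\left(p \right)} = \left(-2 + p\right) 2 p = 2 p \left(-2 + p\right)$)
$D{\left(O,X \right)} = - 7 X$
$D{\left(10,s{\left(0 \right)} \right)} \frac{82}{x{\left(2,8 \right)}} + 135 = - 7 \cdot 2 \cdot 0 \left(-2 + 0\right) \frac{82}{5} + 135 = - 7 \cdot 2 \cdot 0 \left(-2\right) 82 \cdot \frac{1}{5} + 135 = \left(-7\right) 0 \cdot \frac{82}{5} + 135 = 0 \cdot \frac{82}{5} + 135 = 0 + 135 = 135$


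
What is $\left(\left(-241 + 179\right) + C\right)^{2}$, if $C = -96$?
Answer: $24964$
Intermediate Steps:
$\left(\left(-241 + 179\right) + C\right)^{2} = \left(\left(-241 + 179\right) - 96\right)^{2} = \left(-62 - 96\right)^{2} = \left(-158\right)^{2} = 24964$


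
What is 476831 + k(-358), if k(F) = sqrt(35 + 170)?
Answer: 476831 + sqrt(205) ≈ 4.7685e+5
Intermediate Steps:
k(F) = sqrt(205)
476831 + k(-358) = 476831 + sqrt(205)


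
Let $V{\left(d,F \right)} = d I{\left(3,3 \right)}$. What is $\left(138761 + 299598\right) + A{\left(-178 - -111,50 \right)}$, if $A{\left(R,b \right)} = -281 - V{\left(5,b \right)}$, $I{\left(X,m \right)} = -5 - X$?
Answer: $438118$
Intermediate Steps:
$V{\left(d,F \right)} = - 8 d$ ($V{\left(d,F \right)} = d \left(-5 - 3\right) = d \left(-8\right) = - 8 d$)
$A{\left(R,b \right)} = -241$ ($A{\left(R,b \right)} = -281 - \left(-8\right) 5 = -281 - -40 = -281 + 40 = -241$)
$\left(138761 + 299598\right) + A{\left(-178 - -111,50 \right)} = \left(138761 + 299598\right) - 241 = 438359 - 241 = 438118$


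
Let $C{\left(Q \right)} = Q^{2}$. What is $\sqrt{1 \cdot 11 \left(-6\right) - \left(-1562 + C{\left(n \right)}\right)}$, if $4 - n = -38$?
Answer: $2 i \sqrt{67} \approx 16.371 i$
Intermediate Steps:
$n = 42$ ($n = 4 - -38 = 4 + 38 = 42$)
$\sqrt{1 \cdot 11 \left(-6\right) - \left(-1562 + C{\left(n \right)}\right)} = \sqrt{1 \cdot 11 \left(-6\right) + \left(1562 - 42^{2}\right)} = \sqrt{11 \left(-6\right) + \left(1562 - 1764\right)} = \sqrt{-66 + \left(1562 - 1764\right)} = \sqrt{-66 - 202} = \sqrt{-268} = 2 i \sqrt{67}$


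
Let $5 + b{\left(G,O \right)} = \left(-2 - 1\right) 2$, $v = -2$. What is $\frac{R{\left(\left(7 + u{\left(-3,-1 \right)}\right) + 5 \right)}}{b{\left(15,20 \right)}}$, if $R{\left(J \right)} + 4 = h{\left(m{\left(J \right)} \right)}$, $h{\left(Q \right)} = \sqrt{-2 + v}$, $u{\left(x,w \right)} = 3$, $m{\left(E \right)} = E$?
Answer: $\frac{4}{11} - \frac{2 i}{11} \approx 0.36364 - 0.18182 i$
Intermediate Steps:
$h{\left(Q \right)} = 2 i$ ($h{\left(Q \right)} = \sqrt{-2 - 2} = \sqrt{-4} = 2 i$)
$b{\left(G,O \right)} = -11$ ($b{\left(G,O \right)} = -5 + \left(-2 - 1\right) 2 = -5 - 6 = -11$)
$R{\left(J \right)} = -4 + 2 i$
$\frac{R{\left(\left(7 + u{\left(-3,-1 \right)}\right) + 5 \right)}}{b{\left(15,20 \right)}} = \frac{-4 + 2 i}{-11} = \left(-4 + 2 i\right) \left(- \frac{1}{11}\right) = \frac{4}{11} - \frac{2 i}{11}$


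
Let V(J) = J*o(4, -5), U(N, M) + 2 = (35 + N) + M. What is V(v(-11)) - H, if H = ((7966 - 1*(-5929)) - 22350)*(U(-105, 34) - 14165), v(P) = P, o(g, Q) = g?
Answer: -120086409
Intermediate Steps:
U(N, M) = 33 + M + N (U(N, M) = -2 + ((35 + N) + M) = -2 + (35 + M + N) = 33 + M + N)
V(J) = 4*J (V(J) = J*4 = 4*J)
H = 120086365 (H = ((7966 - 1*(-5929)) - 22350)*((33 + 34 - 105) - 14165) = ((7966 + 5929) - 22350)*(-38 - 14165) = (13895 - 22350)*(-14203) = -8455*(-14203) = 120086365)
V(v(-11)) - H = 4*(-11) - 1*120086365 = -44 - 120086365 = -120086409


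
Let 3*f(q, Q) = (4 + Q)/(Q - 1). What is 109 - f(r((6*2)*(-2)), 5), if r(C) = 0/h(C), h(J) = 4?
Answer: 433/4 ≈ 108.25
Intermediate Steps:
r(C) = 0 (r(C) = 0/4 = 0*(1/4) = 0)
f(q, Q) = (4 + Q)/(3*(-1 + Q)) (f(q, Q) = ((4 + Q)/(Q - 1))/3 = ((4 + Q)/(-1 + Q))/3 = (4 + Q)/(3*(-1 + Q)))
109 - f(r((6*2)*(-2)), 5) = 109 - (4 + 5)/(3*(-1 + 5)) = 109 - 9/(3*4) = 109 - 1*3/4 = 109 - 3/4 = 433/4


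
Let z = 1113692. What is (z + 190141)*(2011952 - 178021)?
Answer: 2391139757523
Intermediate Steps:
(z + 190141)*(2011952 - 178021) = (1113692 + 190141)*(2011952 - 178021) = 1303833*1833931 = 2391139757523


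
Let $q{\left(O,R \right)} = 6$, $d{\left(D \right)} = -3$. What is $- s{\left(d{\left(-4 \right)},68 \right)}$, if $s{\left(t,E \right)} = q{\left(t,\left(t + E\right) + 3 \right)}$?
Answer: $-6$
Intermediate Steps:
$s{\left(t,E \right)} = 6$
$- s{\left(d{\left(-4 \right)},68 \right)} = \left(-1\right) 6 = -6$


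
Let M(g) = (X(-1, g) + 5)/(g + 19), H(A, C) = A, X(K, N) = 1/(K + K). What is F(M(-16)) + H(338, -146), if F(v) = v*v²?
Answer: 2731/8 ≈ 341.38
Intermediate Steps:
X(K, N) = 1/(2*K)
M(g) = 9/(2*(19 + g)) (M(g) = ((½)/(-1) + 5)/(g + 19) = ((½)*(-1) + 5)/(19 + g) = (-½ + 5)/(19 + g) = 9/(2*(19 + g)))
F(v) = v³
F(M(-16)) + H(338, -146) = (9/(2*(19 - 16)))³ + 338 = ((9/2)/3)³ + 338 = ((9/2)*(⅓))³ + 338 = (3/2)³ + 338 = 27/8 + 338 = 2731/8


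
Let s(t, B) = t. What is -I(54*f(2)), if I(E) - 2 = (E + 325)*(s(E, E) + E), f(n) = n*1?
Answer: -93530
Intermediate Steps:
f(n) = n
I(E) = 2 + 2*E*(325 + E) (I(E) = 2 + (E + 325)*(E + E) = 2 + (325 + E)*(2*E) = 2 + 2*E*(325 + E))
-I(54*f(2)) = -(2 + 2*(54*2)² + 650*(54*2)) = -(2 + 2*108² + 650*108) = -(2 + 2*11664 + 70200) = -(2 + 23328 + 70200) = -1*93530 = -93530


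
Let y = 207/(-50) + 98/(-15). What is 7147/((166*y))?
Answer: -536025/132883 ≈ -4.0338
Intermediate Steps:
y = -1601/150 (y = 207*(-1/50) + 98*(-1/15) = -207/50 - 98/15 = -1601/150 ≈ -10.673)
7147/((166*y)) = 7147/((166*(-1601/150))) = 7147/(-132883/75) = 7147*(-75/132883) = -536025/132883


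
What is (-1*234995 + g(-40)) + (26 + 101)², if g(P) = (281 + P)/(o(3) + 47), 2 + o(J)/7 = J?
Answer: -11818523/54 ≈ -2.1886e+5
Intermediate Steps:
o(J) = -14 + 7*J
g(P) = 281/54 + P/54 (g(P) = (281 + P)/((-14 + 7*3) + 47) = (281 + P)/((-14 + 21) + 47) = (281 + P)/(7 + 47) = (281 + P)/54 = (281 + P)*(1/54) = 281/54 + P/54)
(-1*234995 + g(-40)) + (26 + 101)² = (-1*234995 + (281/54 + (1/54)*(-40))) + (26 + 101)² = (-234995 + (281/54 - 20/27)) + 127² = (-234995 + 241/54) + 16129 = -12689489/54 + 16129 = -11818523/54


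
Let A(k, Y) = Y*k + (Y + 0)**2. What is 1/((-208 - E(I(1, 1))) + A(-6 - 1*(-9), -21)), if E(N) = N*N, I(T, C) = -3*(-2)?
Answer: 1/134 ≈ 0.0074627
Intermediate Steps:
I(T, C) = 6
E(N) = N**2
A(k, Y) = Y**2 + Y*k (A(k, Y) = Y*k + Y**2 = Y**2 + Y*k)
1/((-208 - E(I(1, 1))) + A(-6 - 1*(-9), -21)) = 1/((-208 - 1*6**2) - 21*(-21 + (-6 - 1*(-9)))) = 1/((-208 - 1*36) - 21*(-21 + (-6 + 9))) = 1/((-208 - 36) - 21*(-21 + 3)) = 1/(-244 - 21*(-18)) = 1/(-244 + 378) = 1/134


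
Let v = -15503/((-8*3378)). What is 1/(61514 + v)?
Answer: 27024/1662369839 ≈ 1.6256e-5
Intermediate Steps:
v = 15503/27024 (v = -15503/(-27024) = -15503*(-1/27024) = 15503/27024 ≈ 0.57368)
1/(61514 + v) = 1/(61514 + 15503/27024) = 1/(1662369839/27024) = 27024/1662369839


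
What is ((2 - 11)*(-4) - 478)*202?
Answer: -89284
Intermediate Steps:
((2 - 11)*(-4) - 478)*202 = (-9*(-4) - 478)*202 = (36 - 478)*202 = -442*202 = -89284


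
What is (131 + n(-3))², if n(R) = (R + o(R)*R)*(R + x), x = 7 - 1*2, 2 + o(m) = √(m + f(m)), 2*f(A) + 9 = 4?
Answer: 18571 - 822*I*√22 ≈ 18571.0 - 3855.5*I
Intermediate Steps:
f(A) = -5/2 (f(A) = -9/2 + (½)*4 = -9/2 + 2 = -5/2)
o(m) = -2 + √(-5/2 + m) (o(m) = -2 + √(m - 5/2) = -2 + √(-5/2 + m))
x = 5 (x = 7 - 2 = 5)
n(R) = (5 + R)*(R + R*(-2 + √(-10 + 4*R)/2)) (n(R) = (R + (-2 + √(-10 + 4*R)/2)*R)*(R + 5) = (R + R*(-2 + √(-10 + 4*R)/2))*(5 + R) = (5 + R)*(R + R*(-2 + √(-10 + 4*R)/2)))
(131 + n(-3))² = (131 + (½)*(-3)*(-10 - 2*(-3) + 5*√(-10 + 4*(-3)) - 3*√(-10 + 4*(-3))))² = (131 + (½)*(-3)*(-10 + 6 + 5*√(-10 - 12) - 3*√(-10 - 12)))² = (131 + (½)*(-3)*(-10 + 6 + 5*√(-22) - 3*I*√22))² = (131 + (½)*(-3)*(-10 + 6 + 5*(I*√22) - 3*I*√22))² = (131 + (½)*(-3)*(-10 + 6 + 5*I*√22 - 3*I*√22))² = (131 + (½)*(-3)*(-4 + 2*I*√22))² = (131 + (6 - 3*I*√22))² = (137 - 3*I*√22)²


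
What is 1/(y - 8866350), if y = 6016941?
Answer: -1/2849409 ≈ -3.5095e-7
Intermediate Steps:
1/(y - 8866350) = 1/(6016941 - 8866350) = 1/(-2849409) = -1/2849409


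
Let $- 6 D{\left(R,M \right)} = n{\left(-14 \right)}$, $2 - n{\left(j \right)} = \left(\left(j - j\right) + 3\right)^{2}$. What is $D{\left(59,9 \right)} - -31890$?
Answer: $\frac{191347}{6} \approx 31891.0$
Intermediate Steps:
$n{\left(j \right)} = -7$ ($n{\left(j \right)} = 2 - \left(\left(j - j\right) + 3\right)^{2} = 2 - \left(0 + 3\right)^{2} = 2 - 3^{2} = 2 - 9 = -7$)
$D{\left(R,M \right)} = \frac{7}{6}$ ($D{\left(R,M \right)} = \left(- \frac{1}{6}\right) \left(-7\right) = \frac{7}{6}$)
$D{\left(59,9 \right)} - -31890 = \frac{7}{6} - -31890 = \frac{7}{6} + 31890 = \frac{191347}{6}$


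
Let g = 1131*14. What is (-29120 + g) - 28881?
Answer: -42167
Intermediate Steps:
g = 15834
(-29120 + g) - 28881 = (-29120 + 15834) - 28881 = -13286 - 28881 = -42167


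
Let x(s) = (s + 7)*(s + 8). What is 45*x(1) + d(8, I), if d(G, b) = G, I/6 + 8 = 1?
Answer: 3248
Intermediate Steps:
I = -42 (I = -48 + 6*1 = -48 + 6 = -42)
x(s) = (7 + s)*(8 + s)
45*x(1) + d(8, I) = 45*(56 + 1**2 + 15*1) + 8 = 45*(56 + 1 + 15) + 8 = 45*72 + 8 = 3240 + 8 = 3248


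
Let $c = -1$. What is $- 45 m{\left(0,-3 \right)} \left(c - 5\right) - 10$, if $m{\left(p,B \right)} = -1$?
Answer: $-280$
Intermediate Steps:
$- 45 m{\left(0,-3 \right)} \left(c - 5\right) - 10 = - 45 \left(- (-1 - 5)\right) - 10 = - 45 \left(\left(-1\right) \left(-6\right)\right) - 10 = \left(-45\right) 6 - 10 = -270 - 10 = -280$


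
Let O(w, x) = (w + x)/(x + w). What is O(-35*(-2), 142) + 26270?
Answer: 26271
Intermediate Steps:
O(w, x) = 1 (O(w, x) = (w + x)/(w + x) = 1)
O(-35*(-2), 142) + 26270 = 1 + 26270 = 26271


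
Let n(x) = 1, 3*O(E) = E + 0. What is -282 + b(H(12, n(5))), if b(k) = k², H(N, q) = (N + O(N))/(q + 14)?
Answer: -63194/225 ≈ -280.86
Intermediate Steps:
O(E) = E/3 (O(E) = (E + 0)/3 = E/3)
H(N, q) = 4*N/(3*(14 + q)) (H(N, q) = (N + N/3)/(q + 14) = (4*N/3)/(14 + q) = 4*N/(3*(14 + q)))
-282 + b(H(12, n(5))) = -282 + ((4/3)*12/(14 + 1))² = -282 + ((4/3)*12/15)² = -282 + ((4/3)*12*(1/15))² = -282 + (16/15)² = -282 + 256/225 = -63194/225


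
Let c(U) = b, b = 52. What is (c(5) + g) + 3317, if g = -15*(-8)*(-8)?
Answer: 2409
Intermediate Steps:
c(U) = 52
g = -960 (g = 120*(-8) = -960)
(c(5) + g) + 3317 = (52 - 960) + 3317 = -908 + 3317 = 2409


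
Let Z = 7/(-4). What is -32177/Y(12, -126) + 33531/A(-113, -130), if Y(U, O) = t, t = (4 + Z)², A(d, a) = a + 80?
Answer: -28457611/4050 ≈ -7026.6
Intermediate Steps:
A(d, a) = 80 + a
Z = -7/4 (Z = 7*(-¼) = -7/4 ≈ -1.7500)
t = 81/16 (t = (4 - 7/4)² = (9/4)² = 81/16 ≈ 5.0625)
Y(U, O) = 81/16
-32177/Y(12, -126) + 33531/A(-113, -130) = -32177/81/16 + 33531/(80 - 130) = -32177*16/81 + 33531/(-50) = -514832/81 + 33531*(-1/50) = -514832/81 - 33531/50 = -28457611/4050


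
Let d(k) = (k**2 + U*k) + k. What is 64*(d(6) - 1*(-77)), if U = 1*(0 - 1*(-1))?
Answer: 8000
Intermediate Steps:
U = 1 (U = 1*(0 + 1) = 1*1 = 1)
d(k) = k**2 + 2*k (d(k) = (k**2 + 1*k) + k = (k**2 + k) + k = (k + k**2) + k = k**2 + 2*k)
64*(d(6) - 1*(-77)) = 64*(6*(2 + 6) - 1*(-77)) = 64*(6*8 + 77) = 64*(48 + 77) = 64*125 = 8000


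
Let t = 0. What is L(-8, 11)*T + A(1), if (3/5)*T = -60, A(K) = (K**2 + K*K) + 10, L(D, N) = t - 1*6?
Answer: 612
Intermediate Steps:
L(D, N) = -6 (L(D, N) = 0 - 1*6 = 0 - 6 = -6)
A(K) = 10 + 2*K**2 (A(K) = (K**2 + K**2) + 10 = 2*K**2 + 10 = 10 + 2*K**2)
T = -100 (T = (5/3)*(-60) = -100)
L(-8, 11)*T + A(1) = -6*(-100) + (10 + 2*1**2) = 600 + (10 + 2*1) = 600 + (10 + 2) = 600 + 12 = 612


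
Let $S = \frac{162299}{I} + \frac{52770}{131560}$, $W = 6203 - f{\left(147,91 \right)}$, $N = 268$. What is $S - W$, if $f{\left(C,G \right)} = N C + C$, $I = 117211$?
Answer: $\frac{51413964447531}{1542027916} \approx 33342.0$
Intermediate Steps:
$f{\left(C,G \right)} = 269 C$ ($f{\left(C,G \right)} = 268 C + C = 269 C$)
$W = -33340$ ($W = 6203 - 269 \cdot 147 = 6203 - 39543 = -33340$)
$S = \frac{2753728091}{1542027916}$ ($S = \frac{162299}{117211} + \frac{52770}{131560} = 162299 \cdot \frac{1}{117211} + 52770 \cdot \frac{1}{131560} = \frac{162299}{117211} + \frac{5277}{13156} = \frac{2753728091}{1542027916} \approx 1.7858$)
$S - W = \frac{2753728091}{1542027916} - -33340 = \frac{2753728091}{1542027916} + 33340 = \frac{51413964447531}{1542027916}$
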